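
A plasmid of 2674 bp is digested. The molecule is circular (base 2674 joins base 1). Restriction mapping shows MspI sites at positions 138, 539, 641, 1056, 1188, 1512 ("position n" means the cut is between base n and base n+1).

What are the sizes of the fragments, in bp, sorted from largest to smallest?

1300, 415, 401, 324, 132, 102 bp

Circular molecule, 6 cuts → 6 fragments:
  539 − 138 = 401 bp
  641 − 539 = 102 bp
  1056 − 641 = 415 bp
  1188 − 1056 = 132 bp
  1512 − 1188 = 324 bp
  wrap: 2674 − 1512 + 138 = 1300 bp
Sorted largest to smallest: 1300, 415, 401, 324, 132, 102 bp.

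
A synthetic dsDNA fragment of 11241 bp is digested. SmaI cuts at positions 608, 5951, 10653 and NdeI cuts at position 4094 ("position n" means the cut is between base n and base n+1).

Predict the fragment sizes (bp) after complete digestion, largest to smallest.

4702, 3486, 1857, 608, 588 bp

Combined cut positions (sorted): 608, 4094, 5951, 10653.
Linear molecule, 4 cuts → 5 fragments:
  608 − 0 = 608 bp
  4094 − 608 = 3486 bp
  5951 − 4094 = 1857 bp
  10653 − 5951 = 4702 bp
  11241 − 10653 = 588 bp
Sorted largest to smallest: 4702, 3486, 1857, 608, 588 bp.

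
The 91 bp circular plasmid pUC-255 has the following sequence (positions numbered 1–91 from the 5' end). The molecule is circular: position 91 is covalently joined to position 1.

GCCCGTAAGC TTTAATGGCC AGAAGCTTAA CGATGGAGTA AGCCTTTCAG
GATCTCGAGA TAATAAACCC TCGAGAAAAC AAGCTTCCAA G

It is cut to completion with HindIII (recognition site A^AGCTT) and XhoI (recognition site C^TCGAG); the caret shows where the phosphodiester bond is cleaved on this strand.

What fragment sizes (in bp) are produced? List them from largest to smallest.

31, 17, 16, 16, 11 bp

HindIII sites (AAGCTT) start at positions 7, 23, 81.
HindIII cuts after the first base of each site, so after positions 7, 23, 81.
XhoI sites (CTCGAG) start at positions 54, 70.
XhoI cuts after the first base of each site, so after positions 54, 70.
Combined cut positions: 7, 23, 54, 70, 81.
Circular molecule, 5 cuts → 5 fragments:
  8–23 → 16 bp
  24–54 → 31 bp
  55–70 → 16 bp
  71–81 → 11 bp
  82–91 then 1–7 → 10 + 7 = 17 bp
Sorted largest to smallest: 31, 17, 16, 16, 11 bp.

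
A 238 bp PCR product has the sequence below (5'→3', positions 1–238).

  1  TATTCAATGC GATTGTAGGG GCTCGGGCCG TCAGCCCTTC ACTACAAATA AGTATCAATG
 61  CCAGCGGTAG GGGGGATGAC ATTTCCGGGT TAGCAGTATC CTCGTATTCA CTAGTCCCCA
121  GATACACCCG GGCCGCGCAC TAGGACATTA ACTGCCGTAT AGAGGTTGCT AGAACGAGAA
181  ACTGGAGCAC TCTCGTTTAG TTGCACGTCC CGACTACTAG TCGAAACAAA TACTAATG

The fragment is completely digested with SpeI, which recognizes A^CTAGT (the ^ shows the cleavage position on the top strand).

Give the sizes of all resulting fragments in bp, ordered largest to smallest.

SpeI sites (ACTAGT) start at positions 110, 216.
SpeI cuts after the first base of each site, so after positions 110, 216.
Linear molecule, 2 cuts → 3 fragments:
  1–110 → 110 bp
  111–216 → 106 bp
  217–238 → 22 bp
Sorted largest to smallest: 110, 106, 22 bp.

110, 106, 22 bp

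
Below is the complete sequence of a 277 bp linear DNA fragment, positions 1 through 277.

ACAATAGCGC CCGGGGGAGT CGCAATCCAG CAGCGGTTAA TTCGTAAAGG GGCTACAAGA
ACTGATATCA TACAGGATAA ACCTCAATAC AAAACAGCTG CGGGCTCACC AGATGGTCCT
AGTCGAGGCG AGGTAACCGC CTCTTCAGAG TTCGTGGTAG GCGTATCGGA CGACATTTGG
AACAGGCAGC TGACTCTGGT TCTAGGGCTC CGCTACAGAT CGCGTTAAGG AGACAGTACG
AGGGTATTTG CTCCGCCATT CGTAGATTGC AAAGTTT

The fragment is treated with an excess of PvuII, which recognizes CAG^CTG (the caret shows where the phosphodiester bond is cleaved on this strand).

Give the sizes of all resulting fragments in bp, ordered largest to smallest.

97, 92, 88 bp

PvuII sites (CAGCTG) start at positions 95, 187.
PvuII cuts after base 3 of each site, so after positions 97, 189.
Linear molecule, 2 cuts → 3 fragments:
  1–97 → 97 bp
  98–189 → 92 bp
  190–277 → 88 bp
Sorted largest to smallest: 97, 92, 88 bp.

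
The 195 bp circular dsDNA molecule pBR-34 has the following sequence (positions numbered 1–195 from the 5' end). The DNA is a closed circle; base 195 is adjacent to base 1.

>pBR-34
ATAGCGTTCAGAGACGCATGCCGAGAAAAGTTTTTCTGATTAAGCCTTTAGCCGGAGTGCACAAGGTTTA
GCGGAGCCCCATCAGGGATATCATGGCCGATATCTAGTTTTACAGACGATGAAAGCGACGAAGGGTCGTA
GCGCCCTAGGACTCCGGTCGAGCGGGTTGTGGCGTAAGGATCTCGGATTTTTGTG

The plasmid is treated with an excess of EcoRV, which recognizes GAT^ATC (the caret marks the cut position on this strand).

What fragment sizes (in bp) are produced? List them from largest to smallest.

EcoRV sites (GATATC) start at positions 87, 99.
EcoRV cuts after base 3 of each site, so after positions 89, 101.
Circular molecule, 2 cuts → 2 fragments:
  90–101 → 12 bp
  102–195 then 1–89 → 94 + 89 = 183 bp
Sorted largest to smallest: 183, 12 bp.

183, 12 bp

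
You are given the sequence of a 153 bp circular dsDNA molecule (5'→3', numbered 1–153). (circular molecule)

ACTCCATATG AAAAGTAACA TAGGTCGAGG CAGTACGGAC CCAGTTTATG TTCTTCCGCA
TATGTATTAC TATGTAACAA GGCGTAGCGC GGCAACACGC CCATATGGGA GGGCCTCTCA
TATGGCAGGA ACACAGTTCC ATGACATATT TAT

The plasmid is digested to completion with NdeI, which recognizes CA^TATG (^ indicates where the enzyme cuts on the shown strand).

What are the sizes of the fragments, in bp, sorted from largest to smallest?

NdeI sites (CATATG) start at positions 5, 59, 102, 119.
NdeI cuts after base 2 of each site, so after positions 6, 60, 103, 120.
Circular molecule, 4 cuts → 4 fragments:
  7–60 → 54 bp
  61–103 → 43 bp
  104–120 → 17 bp
  121–153 then 1–6 → 33 + 6 = 39 bp
Sorted largest to smallest: 54, 43, 39, 17 bp.

54, 43, 39, 17 bp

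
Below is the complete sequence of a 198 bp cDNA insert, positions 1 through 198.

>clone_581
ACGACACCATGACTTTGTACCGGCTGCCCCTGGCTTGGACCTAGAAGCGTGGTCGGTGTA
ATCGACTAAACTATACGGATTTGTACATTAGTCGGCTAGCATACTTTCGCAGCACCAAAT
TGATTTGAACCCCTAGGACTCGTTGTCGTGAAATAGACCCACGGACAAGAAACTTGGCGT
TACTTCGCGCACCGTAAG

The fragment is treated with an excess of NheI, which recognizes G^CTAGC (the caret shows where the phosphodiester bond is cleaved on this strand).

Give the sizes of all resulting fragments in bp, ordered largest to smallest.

The NheI site (GCTAGC) starts at position 95.
NheI cuts after the first base of each site, so after position 95.
Linear molecule, 1 cut → 2 fragments:
  1–95 → 95 bp
  96–198 → 103 bp
Sorted largest to smallest: 103, 95 bp.

103, 95 bp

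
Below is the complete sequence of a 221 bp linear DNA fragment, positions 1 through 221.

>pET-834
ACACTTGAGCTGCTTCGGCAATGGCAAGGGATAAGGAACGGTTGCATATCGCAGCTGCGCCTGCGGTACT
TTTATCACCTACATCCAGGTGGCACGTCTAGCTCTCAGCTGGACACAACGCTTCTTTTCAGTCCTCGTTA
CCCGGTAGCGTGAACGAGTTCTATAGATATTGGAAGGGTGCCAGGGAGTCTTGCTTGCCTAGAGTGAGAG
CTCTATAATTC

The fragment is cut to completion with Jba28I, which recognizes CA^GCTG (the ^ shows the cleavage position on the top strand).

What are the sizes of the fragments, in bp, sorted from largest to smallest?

Jba28I sites (CAGCTG) start at positions 52, 106.
Jba28I cuts after base 2 of each site, so after positions 53, 107.
Linear molecule, 2 cuts → 3 fragments:
  1–53 → 53 bp
  54–107 → 54 bp
  108–221 → 114 bp
Sorted largest to smallest: 114, 54, 53 bp.

114, 54, 53 bp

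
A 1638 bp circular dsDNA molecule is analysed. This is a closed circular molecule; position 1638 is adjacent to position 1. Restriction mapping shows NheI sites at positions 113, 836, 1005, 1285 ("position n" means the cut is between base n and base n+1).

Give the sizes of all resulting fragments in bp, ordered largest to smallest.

723, 466, 280, 169 bp

Circular molecule, 4 cuts → 4 fragments:
  836 − 113 = 723 bp
  1005 − 836 = 169 bp
  1285 − 1005 = 280 bp
  wrap: 1638 − 1285 + 113 = 466 bp
Sorted largest to smallest: 723, 466, 280, 169 bp.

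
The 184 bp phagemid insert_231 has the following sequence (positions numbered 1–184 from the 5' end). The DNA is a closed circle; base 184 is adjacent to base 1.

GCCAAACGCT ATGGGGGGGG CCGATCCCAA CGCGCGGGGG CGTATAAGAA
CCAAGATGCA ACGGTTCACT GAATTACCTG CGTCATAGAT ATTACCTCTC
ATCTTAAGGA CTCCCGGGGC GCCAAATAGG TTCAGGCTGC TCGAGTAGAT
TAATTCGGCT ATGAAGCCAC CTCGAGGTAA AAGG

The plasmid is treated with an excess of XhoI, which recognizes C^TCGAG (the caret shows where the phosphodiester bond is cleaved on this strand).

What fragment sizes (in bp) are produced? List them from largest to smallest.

153, 31 bp

XhoI sites (CTCGAG) start at positions 140, 171.
XhoI cuts after the first base of each site, so after positions 140, 171.
Circular molecule, 2 cuts → 2 fragments:
  141–171 → 31 bp
  172–184 then 1–140 → 13 + 140 = 153 bp
Sorted largest to smallest: 153, 31 bp.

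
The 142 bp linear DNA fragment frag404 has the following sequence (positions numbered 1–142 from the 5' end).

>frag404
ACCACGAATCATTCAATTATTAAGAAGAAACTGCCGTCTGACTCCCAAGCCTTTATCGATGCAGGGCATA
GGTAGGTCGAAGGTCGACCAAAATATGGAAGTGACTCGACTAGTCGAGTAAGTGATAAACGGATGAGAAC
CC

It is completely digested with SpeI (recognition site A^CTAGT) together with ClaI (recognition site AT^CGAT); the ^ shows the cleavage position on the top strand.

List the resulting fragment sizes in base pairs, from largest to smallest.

56, 53, 33 bp

The SpeI site (ACTAGT) starts at position 109.
SpeI cuts after the first base of each site, so after position 109.
The ClaI site (ATCGAT) starts at position 55.
ClaI cuts after base 2 of each site, so after position 56.
Combined cut positions: 56, 109.
Linear molecule, 2 cuts → 3 fragments:
  1–56 → 56 bp
  57–109 → 53 bp
  110–142 → 33 bp
Sorted largest to smallest: 56, 53, 33 bp.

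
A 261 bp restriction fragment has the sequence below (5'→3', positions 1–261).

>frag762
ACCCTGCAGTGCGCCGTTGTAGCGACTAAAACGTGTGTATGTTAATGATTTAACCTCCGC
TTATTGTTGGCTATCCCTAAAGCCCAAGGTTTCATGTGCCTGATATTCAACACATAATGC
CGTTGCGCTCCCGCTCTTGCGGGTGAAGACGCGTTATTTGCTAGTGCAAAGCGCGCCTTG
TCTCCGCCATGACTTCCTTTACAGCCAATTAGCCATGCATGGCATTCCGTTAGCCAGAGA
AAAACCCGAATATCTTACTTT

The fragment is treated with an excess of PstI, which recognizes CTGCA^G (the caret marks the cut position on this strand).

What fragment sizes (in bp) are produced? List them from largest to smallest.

253, 8 bp

The PstI site (CTGCAG) starts at position 4.
PstI cuts after base 5 of each site (before the last base), so after position 8.
Linear molecule, 1 cut → 2 fragments:
  1–8 → 8 bp
  9–261 → 253 bp
Sorted largest to smallest: 253, 8 bp.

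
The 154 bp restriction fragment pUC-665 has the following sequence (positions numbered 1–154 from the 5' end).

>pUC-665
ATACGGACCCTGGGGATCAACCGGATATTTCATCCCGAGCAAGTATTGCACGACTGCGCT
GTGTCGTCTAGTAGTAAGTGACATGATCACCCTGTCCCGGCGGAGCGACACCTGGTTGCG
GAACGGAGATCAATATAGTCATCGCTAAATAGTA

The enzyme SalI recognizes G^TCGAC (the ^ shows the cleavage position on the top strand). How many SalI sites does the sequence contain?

0

No occurrence of GTCGAC is present in the sequence.
SalI does not cut: 0 sites.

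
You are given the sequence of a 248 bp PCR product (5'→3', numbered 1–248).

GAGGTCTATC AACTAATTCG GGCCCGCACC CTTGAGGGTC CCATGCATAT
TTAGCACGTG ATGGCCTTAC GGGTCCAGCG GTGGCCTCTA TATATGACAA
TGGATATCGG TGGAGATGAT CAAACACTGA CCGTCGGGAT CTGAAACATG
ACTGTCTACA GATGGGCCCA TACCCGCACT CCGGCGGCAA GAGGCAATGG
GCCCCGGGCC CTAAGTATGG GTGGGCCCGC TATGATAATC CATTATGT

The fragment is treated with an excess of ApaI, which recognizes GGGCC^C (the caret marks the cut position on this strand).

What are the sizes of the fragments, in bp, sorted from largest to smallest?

ApaI sites (GGGCCC) start at positions 20, 164, 199, 206, 223.
ApaI cuts after base 5 of each site (before the last base), so after positions 24, 168, 203, 210, 227.
Linear molecule, 5 cuts → 6 fragments:
  1–24 → 24 bp
  25–168 → 144 bp
  169–203 → 35 bp
  204–210 → 7 bp
  211–227 → 17 bp
  228–248 → 21 bp
Sorted largest to smallest: 144, 35, 24, 21, 17, 7 bp.

144, 35, 24, 21, 17, 7 bp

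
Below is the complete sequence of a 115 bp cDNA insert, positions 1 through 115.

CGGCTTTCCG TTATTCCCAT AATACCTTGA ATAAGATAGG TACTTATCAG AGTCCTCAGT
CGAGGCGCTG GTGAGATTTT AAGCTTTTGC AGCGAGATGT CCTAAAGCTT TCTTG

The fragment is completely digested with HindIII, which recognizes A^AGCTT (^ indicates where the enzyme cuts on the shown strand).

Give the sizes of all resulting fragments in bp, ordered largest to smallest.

HindIII sites (AAGCTT) start at positions 81, 105.
HindIII cuts after the first base of each site, so after positions 81, 105.
Linear molecule, 2 cuts → 3 fragments:
  1–81 → 81 bp
  82–105 → 24 bp
  106–115 → 10 bp
Sorted largest to smallest: 81, 24, 10 bp.

81, 24, 10 bp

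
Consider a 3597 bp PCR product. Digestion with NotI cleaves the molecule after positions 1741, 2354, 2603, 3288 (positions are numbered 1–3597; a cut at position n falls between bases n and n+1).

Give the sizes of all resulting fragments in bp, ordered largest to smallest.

Linear molecule, 4 cuts → 5 fragments:
  1741 − 0 = 1741 bp
  2354 − 1741 = 613 bp
  2603 − 2354 = 249 bp
  3288 − 2603 = 685 bp
  3597 − 3288 = 309 bp
Sorted largest to smallest: 1741, 685, 613, 309, 249 bp.

1741, 685, 613, 309, 249 bp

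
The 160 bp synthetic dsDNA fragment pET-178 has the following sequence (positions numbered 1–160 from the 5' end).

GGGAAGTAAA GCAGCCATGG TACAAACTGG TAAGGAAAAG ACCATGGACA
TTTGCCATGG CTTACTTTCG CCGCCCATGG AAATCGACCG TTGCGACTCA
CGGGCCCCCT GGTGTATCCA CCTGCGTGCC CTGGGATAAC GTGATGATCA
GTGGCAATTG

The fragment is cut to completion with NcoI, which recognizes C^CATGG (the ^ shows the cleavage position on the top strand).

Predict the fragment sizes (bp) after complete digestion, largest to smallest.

85, 27, 20, 15, 13 bp

NcoI sites (CCATGG) start at positions 15, 42, 55, 75.
NcoI cuts after the first base of each site, so after positions 15, 42, 55, 75.
Linear molecule, 4 cuts → 5 fragments:
  1–15 → 15 bp
  16–42 → 27 bp
  43–55 → 13 bp
  56–75 → 20 bp
  76–160 → 85 bp
Sorted largest to smallest: 85, 27, 20, 15, 13 bp.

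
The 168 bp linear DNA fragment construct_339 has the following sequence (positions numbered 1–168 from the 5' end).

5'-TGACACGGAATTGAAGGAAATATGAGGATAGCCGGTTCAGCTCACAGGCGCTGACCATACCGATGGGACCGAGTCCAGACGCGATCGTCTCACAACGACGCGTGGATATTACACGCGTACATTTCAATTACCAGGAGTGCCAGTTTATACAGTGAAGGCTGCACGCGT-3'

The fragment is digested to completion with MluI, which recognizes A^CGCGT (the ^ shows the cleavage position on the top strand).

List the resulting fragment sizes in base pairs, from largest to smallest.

98, 50, 15, 5 bp

MluI sites (ACGCGT) start at positions 98, 113, 163.
MluI cuts after the first base of each site, so after positions 98, 113, 163.
Linear molecule, 3 cuts → 4 fragments:
  1–98 → 98 bp
  99–113 → 15 bp
  114–163 → 50 bp
  164–168 → 5 bp
Sorted largest to smallest: 98, 50, 15, 5 bp.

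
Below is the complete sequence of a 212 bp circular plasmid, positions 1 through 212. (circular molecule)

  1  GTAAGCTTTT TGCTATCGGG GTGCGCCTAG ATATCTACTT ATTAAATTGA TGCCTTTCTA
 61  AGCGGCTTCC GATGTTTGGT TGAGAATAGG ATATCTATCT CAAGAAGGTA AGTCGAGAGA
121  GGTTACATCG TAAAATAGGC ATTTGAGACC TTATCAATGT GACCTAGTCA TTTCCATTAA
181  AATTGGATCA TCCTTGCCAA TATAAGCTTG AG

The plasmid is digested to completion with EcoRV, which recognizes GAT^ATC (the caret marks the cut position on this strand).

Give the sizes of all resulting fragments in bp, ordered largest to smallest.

EcoRV sites (GATATC) start at positions 30, 90.
EcoRV cuts after base 3 of each site, so after positions 32, 92.
Circular molecule, 2 cuts → 2 fragments:
  33–92 → 60 bp
  93–212 then 1–32 → 120 + 32 = 152 bp
Sorted largest to smallest: 152, 60 bp.

152, 60 bp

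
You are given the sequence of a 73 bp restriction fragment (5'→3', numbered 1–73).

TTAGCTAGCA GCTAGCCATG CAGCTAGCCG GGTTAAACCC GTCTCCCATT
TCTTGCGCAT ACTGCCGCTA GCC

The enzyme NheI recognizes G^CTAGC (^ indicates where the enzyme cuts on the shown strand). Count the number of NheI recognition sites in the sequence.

GCTAGC occurs starting at positions 4, 11, 23, 67.
NheI cuts at 4 sites.

4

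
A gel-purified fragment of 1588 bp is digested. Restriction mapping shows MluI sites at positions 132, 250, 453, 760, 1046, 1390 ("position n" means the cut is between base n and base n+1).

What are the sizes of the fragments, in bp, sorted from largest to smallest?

Linear molecule, 6 cuts → 7 fragments:
  132 − 0 = 132 bp
  250 − 132 = 118 bp
  453 − 250 = 203 bp
  760 − 453 = 307 bp
  1046 − 760 = 286 bp
  1390 − 1046 = 344 bp
  1588 − 1390 = 198 bp
Sorted largest to smallest: 344, 307, 286, 203, 198, 132, 118 bp.

344, 307, 286, 203, 198, 132, 118 bp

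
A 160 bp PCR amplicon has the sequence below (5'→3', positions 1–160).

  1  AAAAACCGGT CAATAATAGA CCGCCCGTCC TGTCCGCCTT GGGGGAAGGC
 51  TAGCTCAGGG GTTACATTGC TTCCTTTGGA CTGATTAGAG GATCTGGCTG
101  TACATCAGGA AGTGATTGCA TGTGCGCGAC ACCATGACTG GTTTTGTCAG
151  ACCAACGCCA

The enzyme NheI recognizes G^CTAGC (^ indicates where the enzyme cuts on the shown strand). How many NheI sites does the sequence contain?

1

GCTAGC occurs starting at position 49.
NheI cuts at 1 site.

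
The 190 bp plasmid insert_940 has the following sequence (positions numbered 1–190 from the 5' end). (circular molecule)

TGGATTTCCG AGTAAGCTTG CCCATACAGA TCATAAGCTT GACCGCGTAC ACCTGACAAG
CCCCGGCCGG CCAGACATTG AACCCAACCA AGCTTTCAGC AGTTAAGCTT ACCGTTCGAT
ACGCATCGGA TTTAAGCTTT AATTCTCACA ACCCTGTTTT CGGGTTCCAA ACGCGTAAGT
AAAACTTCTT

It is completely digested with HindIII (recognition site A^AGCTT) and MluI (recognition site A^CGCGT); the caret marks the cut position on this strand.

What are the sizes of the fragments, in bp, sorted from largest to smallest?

HindIII sites (AAGCTT) start at positions 14, 35, 90, 105, 134.
HindIII cuts after the first base of each site, so after positions 14, 35, 90, 105, 134.
The MluI site (ACGCGT) starts at position 171.
MluI cuts after the first base of each site, so after position 171.
Combined cut positions: 14, 35, 90, 105, 134, 171.
Circular molecule, 6 cuts → 6 fragments:
  15–35 → 21 bp
  36–90 → 55 bp
  91–105 → 15 bp
  106–134 → 29 bp
  135–171 → 37 bp
  172–190 then 1–14 → 19 + 14 = 33 bp
Sorted largest to smallest: 55, 37, 33, 29, 21, 15 bp.

55, 37, 33, 29, 21, 15 bp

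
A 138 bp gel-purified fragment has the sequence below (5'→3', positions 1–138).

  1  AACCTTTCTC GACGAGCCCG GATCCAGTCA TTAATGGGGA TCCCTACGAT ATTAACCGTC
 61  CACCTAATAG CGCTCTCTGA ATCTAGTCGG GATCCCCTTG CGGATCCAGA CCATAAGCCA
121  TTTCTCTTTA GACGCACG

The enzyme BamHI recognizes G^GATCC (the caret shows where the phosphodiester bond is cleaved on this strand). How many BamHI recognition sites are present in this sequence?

4

GGATCC occurs starting at positions 20, 38, 90, 102.
BamHI cuts at 4 sites.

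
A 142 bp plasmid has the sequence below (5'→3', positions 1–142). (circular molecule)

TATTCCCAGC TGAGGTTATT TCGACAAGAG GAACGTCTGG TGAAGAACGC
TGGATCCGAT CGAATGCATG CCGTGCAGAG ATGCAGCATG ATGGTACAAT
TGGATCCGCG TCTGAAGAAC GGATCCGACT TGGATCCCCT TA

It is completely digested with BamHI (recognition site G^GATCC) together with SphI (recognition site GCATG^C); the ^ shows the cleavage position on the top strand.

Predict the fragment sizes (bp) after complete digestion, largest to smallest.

BamHI sites (GGATCC) start at positions 52, 102, 121, 132.
BamHI cuts after the first base of each site, so after positions 52, 102, 121, 132.
The SphI site (GCATGC) starts at position 66.
SphI cuts after base 5 of each site (before the last base), so after position 70.
Combined cut positions: 52, 70, 102, 121, 132.
Circular molecule, 5 cuts → 5 fragments:
  53–70 → 18 bp
  71–102 → 32 bp
  103–121 → 19 bp
  122–132 → 11 bp
  133–142 then 1–52 → 10 + 52 = 62 bp
Sorted largest to smallest: 62, 32, 19, 18, 11 bp.

62, 32, 19, 18, 11 bp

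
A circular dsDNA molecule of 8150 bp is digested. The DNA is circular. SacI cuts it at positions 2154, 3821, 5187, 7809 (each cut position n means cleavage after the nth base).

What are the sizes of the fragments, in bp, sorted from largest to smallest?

2622, 2495, 1667, 1366 bp

Circular molecule, 4 cuts → 4 fragments:
  3821 − 2154 = 1667 bp
  5187 − 3821 = 1366 bp
  7809 − 5187 = 2622 bp
  wrap: 8150 − 7809 + 2154 = 2495 bp
Sorted largest to smallest: 2622, 2495, 1667, 1366 bp.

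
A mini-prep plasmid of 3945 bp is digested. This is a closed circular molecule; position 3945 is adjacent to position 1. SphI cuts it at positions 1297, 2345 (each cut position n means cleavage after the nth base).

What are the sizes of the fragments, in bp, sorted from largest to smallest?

Circular molecule, 2 cuts → 2 fragments:
  2345 − 1297 = 1048 bp
  wrap: 3945 − 2345 + 1297 = 2897 bp
Sorted largest to smallest: 2897, 1048 bp.

2897, 1048 bp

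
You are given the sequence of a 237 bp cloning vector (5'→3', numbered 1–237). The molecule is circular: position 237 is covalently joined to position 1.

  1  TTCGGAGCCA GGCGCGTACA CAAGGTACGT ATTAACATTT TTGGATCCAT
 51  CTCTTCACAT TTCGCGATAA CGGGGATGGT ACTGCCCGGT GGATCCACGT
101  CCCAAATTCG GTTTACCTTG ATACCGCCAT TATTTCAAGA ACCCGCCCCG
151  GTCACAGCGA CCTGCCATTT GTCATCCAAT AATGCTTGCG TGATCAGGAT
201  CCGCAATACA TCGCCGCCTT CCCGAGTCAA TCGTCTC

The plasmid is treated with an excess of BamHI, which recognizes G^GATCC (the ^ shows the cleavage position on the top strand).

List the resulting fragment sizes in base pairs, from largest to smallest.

106, 83, 48 bp

BamHI sites (GGATCC) start at positions 43, 91, 197.
BamHI cuts after the first base of each site, so after positions 43, 91, 197.
Circular molecule, 3 cuts → 3 fragments:
  44–91 → 48 bp
  92–197 → 106 bp
  198–237 then 1–43 → 40 + 43 = 83 bp
Sorted largest to smallest: 106, 83, 48 bp.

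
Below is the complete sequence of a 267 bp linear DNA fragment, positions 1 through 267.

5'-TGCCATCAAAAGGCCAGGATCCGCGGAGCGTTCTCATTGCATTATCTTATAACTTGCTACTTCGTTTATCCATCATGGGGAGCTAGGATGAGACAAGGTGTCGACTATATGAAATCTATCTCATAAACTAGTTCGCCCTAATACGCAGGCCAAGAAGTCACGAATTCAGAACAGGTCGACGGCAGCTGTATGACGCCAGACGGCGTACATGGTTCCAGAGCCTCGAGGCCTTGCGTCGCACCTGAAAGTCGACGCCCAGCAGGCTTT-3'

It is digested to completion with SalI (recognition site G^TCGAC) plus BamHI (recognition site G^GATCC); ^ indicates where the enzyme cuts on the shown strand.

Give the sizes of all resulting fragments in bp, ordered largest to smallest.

83, 75, 73, 19, 17 bp

SalI sites (GTCGAC) start at positions 100, 175, 248.
SalI cuts after the first base of each site, so after positions 100, 175, 248.
The BamHI site (GGATCC) starts at position 17.
BamHI cuts after the first base of each site, so after position 17.
Combined cut positions: 17, 100, 175, 248.
Linear molecule, 4 cuts → 5 fragments:
  1–17 → 17 bp
  18–100 → 83 bp
  101–175 → 75 bp
  176–248 → 73 bp
  249–267 → 19 bp
Sorted largest to smallest: 83, 75, 73, 19, 17 bp.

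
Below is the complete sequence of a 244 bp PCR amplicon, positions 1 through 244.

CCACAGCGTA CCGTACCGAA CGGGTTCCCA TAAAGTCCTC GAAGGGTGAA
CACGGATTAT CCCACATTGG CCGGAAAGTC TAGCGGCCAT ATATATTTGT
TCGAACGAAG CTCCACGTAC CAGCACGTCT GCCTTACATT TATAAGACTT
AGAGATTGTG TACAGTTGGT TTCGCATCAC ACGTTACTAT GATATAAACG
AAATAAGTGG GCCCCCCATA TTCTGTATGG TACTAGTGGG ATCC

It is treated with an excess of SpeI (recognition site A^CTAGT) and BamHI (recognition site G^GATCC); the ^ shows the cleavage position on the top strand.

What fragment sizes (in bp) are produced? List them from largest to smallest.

232, 7, 5 bp

The SpeI site (ACTAGT) starts at position 232.
SpeI cuts after the first base of each site, so after position 232.
The BamHI site (GGATCC) starts at position 239.
BamHI cuts after the first base of each site, so after position 239.
Combined cut positions: 232, 239.
Linear molecule, 2 cuts → 3 fragments:
  1–232 → 232 bp
  233–239 → 7 bp
  240–244 → 5 bp
Sorted largest to smallest: 232, 7, 5 bp.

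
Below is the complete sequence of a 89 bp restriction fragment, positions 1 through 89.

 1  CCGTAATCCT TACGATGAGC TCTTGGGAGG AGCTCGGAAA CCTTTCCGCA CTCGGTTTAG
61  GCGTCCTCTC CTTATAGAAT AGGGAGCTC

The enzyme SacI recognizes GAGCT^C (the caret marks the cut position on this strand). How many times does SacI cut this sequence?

3

GAGCTC occurs starting at positions 17, 30, 84.
SacI cuts at 3 sites.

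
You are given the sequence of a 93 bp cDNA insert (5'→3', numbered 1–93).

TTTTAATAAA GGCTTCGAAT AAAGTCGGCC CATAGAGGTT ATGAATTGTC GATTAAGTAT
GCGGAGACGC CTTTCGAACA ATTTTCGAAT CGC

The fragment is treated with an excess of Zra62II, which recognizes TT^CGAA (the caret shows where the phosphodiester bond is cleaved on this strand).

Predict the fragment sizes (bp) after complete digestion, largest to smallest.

Zra62II sites (TTCGAA) start at positions 14, 73, 84.
Zra62II cuts after base 2 of each site, so after positions 15, 74, 85.
Linear molecule, 3 cuts → 4 fragments:
  1–15 → 15 bp
  16–74 → 59 bp
  75–85 → 11 bp
  86–93 → 8 bp
Sorted largest to smallest: 59, 15, 11, 8 bp.

59, 15, 11, 8 bp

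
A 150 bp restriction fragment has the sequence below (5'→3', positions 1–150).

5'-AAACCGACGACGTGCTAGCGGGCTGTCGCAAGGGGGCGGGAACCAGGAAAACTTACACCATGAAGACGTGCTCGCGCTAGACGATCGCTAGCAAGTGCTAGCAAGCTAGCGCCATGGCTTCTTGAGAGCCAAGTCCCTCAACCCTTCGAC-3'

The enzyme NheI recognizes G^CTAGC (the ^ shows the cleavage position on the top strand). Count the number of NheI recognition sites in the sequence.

4

GCTAGC occurs starting at positions 14, 87, 97, 105.
NheI cuts at 4 sites.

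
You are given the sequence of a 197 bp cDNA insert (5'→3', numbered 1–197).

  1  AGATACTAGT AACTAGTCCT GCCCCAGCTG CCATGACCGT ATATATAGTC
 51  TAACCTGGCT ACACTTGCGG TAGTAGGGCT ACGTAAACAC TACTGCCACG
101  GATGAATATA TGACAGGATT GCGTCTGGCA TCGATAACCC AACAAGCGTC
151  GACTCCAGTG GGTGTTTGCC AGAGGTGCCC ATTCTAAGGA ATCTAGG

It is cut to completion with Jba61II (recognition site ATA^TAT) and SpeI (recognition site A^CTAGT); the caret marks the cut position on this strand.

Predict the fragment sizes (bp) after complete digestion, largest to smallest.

Jba61II sites (ATATAT) start at positions 41, 106.
Jba61II cuts after base 3 of each site, so after positions 43, 108.
SpeI sites (ACTAGT) start at positions 5, 12.
SpeI cuts after the first base of each site, so after positions 5, 12.
Combined cut positions: 5, 12, 43, 108.
Linear molecule, 4 cuts → 5 fragments:
  1–5 → 5 bp
  6–12 → 7 bp
  13–43 → 31 bp
  44–108 → 65 bp
  109–197 → 89 bp
Sorted largest to smallest: 89, 65, 31, 7, 5 bp.

89, 65, 31, 7, 5 bp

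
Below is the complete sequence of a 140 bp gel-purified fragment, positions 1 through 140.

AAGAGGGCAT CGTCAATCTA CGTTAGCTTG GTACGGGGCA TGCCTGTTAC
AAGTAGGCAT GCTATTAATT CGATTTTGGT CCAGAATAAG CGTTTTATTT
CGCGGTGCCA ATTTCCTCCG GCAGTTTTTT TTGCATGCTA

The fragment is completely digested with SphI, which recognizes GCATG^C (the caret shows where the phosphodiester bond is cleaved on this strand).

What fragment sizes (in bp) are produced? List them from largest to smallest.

SphI sites (GCATGC) start at positions 38, 57, 133.
SphI cuts after base 5 of each site (before the last base), so after positions 42, 61, 137.
Linear molecule, 3 cuts → 4 fragments:
  1–42 → 42 bp
  43–61 → 19 bp
  62–137 → 76 bp
  138–140 → 3 bp
Sorted largest to smallest: 76, 42, 19, 3 bp.

76, 42, 19, 3 bp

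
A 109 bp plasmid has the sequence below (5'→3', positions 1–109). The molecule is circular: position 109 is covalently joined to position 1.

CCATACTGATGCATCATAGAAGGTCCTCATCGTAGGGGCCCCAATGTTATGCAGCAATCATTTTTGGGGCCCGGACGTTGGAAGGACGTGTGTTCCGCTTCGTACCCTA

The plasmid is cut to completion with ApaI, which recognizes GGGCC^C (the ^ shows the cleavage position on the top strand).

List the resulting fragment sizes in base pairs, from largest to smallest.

78, 31 bp

ApaI sites (GGGCCC) start at positions 36, 67.
ApaI cuts after base 5 of each site (before the last base), so after positions 40, 71.
Circular molecule, 2 cuts → 2 fragments:
  41–71 → 31 bp
  72–109 then 1–40 → 38 + 40 = 78 bp
Sorted largest to smallest: 78, 31 bp.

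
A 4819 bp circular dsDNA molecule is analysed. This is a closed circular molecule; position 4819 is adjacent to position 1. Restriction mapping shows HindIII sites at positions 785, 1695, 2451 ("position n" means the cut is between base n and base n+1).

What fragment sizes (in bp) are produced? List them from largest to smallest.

3153, 910, 756 bp

Circular molecule, 3 cuts → 3 fragments:
  1695 − 785 = 910 bp
  2451 − 1695 = 756 bp
  wrap: 4819 − 2451 + 785 = 3153 bp
Sorted largest to smallest: 3153, 910, 756 bp.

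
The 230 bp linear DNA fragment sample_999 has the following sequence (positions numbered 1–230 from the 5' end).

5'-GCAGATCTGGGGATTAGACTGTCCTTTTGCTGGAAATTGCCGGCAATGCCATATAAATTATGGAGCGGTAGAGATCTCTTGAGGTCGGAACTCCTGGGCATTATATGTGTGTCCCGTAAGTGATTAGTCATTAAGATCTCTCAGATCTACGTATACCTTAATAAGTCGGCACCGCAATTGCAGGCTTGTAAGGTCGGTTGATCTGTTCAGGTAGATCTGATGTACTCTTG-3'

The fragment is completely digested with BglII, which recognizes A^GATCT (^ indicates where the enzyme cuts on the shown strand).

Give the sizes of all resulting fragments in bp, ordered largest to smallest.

70, 69, 62, 17, 9, 3 bp

BglII sites (AGATCT) start at positions 3, 72, 134, 143, 213.
BglII cuts after the first base of each site, so after positions 3, 72, 134, 143, 213.
Linear molecule, 5 cuts → 6 fragments:
  1–3 → 3 bp
  4–72 → 69 bp
  73–134 → 62 bp
  135–143 → 9 bp
  144–213 → 70 bp
  214–230 → 17 bp
Sorted largest to smallest: 70, 69, 62, 17, 9, 3 bp.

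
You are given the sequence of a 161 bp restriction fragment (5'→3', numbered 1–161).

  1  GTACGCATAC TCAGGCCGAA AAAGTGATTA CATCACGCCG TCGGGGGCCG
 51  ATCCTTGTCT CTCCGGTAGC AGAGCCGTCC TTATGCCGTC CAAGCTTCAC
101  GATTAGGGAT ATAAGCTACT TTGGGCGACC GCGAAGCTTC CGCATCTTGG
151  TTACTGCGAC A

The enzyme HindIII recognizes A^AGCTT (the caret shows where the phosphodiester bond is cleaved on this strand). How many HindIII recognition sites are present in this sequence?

2

AAGCTT occurs starting at positions 92, 134.
HindIII cuts at 2 sites.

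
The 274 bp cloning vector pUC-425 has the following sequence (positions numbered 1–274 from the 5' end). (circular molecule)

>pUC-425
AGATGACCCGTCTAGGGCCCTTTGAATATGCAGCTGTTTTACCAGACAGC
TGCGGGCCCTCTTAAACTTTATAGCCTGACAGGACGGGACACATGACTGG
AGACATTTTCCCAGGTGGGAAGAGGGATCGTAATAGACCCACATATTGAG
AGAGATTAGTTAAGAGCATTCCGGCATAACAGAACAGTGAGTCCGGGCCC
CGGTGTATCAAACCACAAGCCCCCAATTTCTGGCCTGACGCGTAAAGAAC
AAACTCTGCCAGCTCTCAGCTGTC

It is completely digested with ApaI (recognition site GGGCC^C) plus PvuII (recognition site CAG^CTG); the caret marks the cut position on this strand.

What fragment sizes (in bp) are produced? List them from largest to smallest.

ApaI sites (GGGCCC) start at positions 15, 54, 195.
ApaI cuts after base 5 of each site (before the last base), so after positions 19, 58, 199.
PvuII sites (CAGCTG) start at positions 31, 47, 267.
PvuII cuts after base 3 of each site, so after positions 33, 49, 269.
Combined cut positions: 19, 33, 49, 58, 199, 269.
Circular molecule, 6 cuts → 6 fragments:
  20–33 → 14 bp
  34–49 → 16 bp
  50–58 → 9 bp
  59–199 → 141 bp
  200–269 → 70 bp
  270–274 then 1–19 → 5 + 19 = 24 bp
Sorted largest to smallest: 141, 70, 24, 16, 14, 9 bp.

141, 70, 24, 16, 14, 9 bp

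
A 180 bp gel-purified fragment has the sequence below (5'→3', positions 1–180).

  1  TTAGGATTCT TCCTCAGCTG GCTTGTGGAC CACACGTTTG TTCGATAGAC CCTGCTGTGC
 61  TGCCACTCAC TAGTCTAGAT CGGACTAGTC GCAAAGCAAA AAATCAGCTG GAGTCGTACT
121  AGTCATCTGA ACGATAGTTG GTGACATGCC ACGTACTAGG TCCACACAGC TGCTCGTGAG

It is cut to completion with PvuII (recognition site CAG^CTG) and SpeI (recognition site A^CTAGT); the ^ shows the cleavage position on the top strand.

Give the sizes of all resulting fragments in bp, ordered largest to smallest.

PvuII sites (CAGCTG) start at positions 15, 105, 167.
PvuII cuts after base 3 of each site, so after positions 17, 107, 169.
SpeI sites (ACTAGT) start at positions 69, 84, 118.
SpeI cuts after the first base of each site, so after positions 69, 84, 118.
Combined cut positions: 17, 69, 84, 107, 118, 169.
Linear molecule, 6 cuts → 7 fragments:
  1–17 → 17 bp
  18–69 → 52 bp
  70–84 → 15 bp
  85–107 → 23 bp
  108–118 → 11 bp
  119–169 → 51 bp
  170–180 → 11 bp
Sorted largest to smallest: 52, 51, 23, 17, 15, 11, 11 bp.

52, 51, 23, 17, 15, 11, 11 bp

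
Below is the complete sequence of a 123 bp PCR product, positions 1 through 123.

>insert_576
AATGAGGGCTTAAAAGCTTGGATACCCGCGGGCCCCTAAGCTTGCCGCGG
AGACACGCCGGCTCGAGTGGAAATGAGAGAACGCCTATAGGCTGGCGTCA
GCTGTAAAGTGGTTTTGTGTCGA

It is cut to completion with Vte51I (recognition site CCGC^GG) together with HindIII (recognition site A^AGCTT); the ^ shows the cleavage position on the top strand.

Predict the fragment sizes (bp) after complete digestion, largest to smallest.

75, 15, 14, 10, 9 bp

Vte51I sites (CCGCGG) start at positions 26, 45.
Vte51I cuts after base 4 of each site, so after positions 29, 48.
HindIII sites (AAGCTT) start at positions 14, 38.
HindIII cuts after the first base of each site, so after positions 14, 38.
Combined cut positions: 14, 29, 38, 48.
Linear molecule, 4 cuts → 5 fragments:
  1–14 → 14 bp
  15–29 → 15 bp
  30–38 → 9 bp
  39–48 → 10 bp
  49–123 → 75 bp
Sorted largest to smallest: 75, 15, 14, 10, 9 bp.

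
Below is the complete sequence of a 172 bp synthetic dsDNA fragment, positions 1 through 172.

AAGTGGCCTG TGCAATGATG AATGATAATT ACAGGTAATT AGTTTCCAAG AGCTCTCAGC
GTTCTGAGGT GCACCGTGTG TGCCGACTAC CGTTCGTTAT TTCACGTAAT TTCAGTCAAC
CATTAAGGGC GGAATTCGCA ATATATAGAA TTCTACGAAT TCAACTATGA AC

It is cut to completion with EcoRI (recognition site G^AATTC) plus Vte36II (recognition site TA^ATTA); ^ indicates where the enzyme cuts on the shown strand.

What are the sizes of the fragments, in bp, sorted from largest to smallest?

EcoRI sites (GAATTC) start at positions 132, 148, 157.
EcoRI cuts after the first base of each site, so after positions 132, 148, 157.
Vte36II sites (TAATTA) start at positions 26, 36.
Vte36II cuts after base 2 of each site, so after positions 27, 37.
Combined cut positions: 27, 37, 132, 148, 157.
Linear molecule, 5 cuts → 6 fragments:
  1–27 → 27 bp
  28–37 → 10 bp
  38–132 → 95 bp
  133–148 → 16 bp
  149–157 → 9 bp
  158–172 → 15 bp
Sorted largest to smallest: 95, 27, 16, 15, 10, 9 bp.

95, 27, 16, 15, 10, 9 bp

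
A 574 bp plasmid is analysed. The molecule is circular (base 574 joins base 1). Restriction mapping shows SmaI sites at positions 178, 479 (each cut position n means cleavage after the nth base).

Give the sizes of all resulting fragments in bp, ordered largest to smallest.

301, 273 bp

Circular molecule, 2 cuts → 2 fragments:
  479 − 178 = 301 bp
  wrap: 574 − 479 + 178 = 273 bp
Sorted largest to smallest: 301, 273 bp.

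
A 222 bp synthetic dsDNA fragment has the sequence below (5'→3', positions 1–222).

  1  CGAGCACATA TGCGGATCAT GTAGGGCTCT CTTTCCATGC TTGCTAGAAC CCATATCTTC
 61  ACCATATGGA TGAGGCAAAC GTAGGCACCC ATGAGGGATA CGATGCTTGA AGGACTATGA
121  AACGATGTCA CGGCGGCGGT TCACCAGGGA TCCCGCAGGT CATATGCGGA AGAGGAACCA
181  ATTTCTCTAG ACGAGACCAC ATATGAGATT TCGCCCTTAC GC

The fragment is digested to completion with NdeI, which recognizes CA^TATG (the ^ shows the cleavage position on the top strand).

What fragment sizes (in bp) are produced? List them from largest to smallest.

98, 56, 39, 21, 8 bp

NdeI sites (CATATG) start at positions 7, 63, 161, 200.
NdeI cuts after base 2 of each site, so after positions 8, 64, 162, 201.
Linear molecule, 4 cuts → 5 fragments:
  1–8 → 8 bp
  9–64 → 56 bp
  65–162 → 98 bp
  163–201 → 39 bp
  202–222 → 21 bp
Sorted largest to smallest: 98, 56, 39, 21, 8 bp.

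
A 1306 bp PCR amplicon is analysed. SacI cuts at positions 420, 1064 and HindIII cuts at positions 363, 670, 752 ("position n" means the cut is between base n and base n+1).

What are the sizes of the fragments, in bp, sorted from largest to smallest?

363, 312, 250, 242, 82, 57 bp

Combined cut positions (sorted): 363, 420, 670, 752, 1064.
Linear molecule, 5 cuts → 6 fragments:
  363 − 0 = 363 bp
  420 − 363 = 57 bp
  670 − 420 = 250 bp
  752 − 670 = 82 bp
  1064 − 752 = 312 bp
  1306 − 1064 = 242 bp
Sorted largest to smallest: 363, 312, 250, 242, 82, 57 bp.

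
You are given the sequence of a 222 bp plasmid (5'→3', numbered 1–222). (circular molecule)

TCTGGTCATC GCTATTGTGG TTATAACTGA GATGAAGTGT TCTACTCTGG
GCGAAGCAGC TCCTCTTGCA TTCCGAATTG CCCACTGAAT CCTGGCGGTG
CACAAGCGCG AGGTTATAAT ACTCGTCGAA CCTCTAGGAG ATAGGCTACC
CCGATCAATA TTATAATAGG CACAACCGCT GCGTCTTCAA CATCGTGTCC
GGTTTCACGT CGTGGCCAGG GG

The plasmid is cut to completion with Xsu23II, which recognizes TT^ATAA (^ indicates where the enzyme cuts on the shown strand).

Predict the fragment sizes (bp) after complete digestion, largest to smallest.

93, 82, 47 bp

Xsu23II sites (TTATAA) start at positions 21, 114, 161.
Xsu23II cuts after base 2 of each site, so after positions 22, 115, 162.
Circular molecule, 3 cuts → 3 fragments:
  23–115 → 93 bp
  116–162 → 47 bp
  163–222 then 1–22 → 60 + 22 = 82 bp
Sorted largest to smallest: 93, 82, 47 bp.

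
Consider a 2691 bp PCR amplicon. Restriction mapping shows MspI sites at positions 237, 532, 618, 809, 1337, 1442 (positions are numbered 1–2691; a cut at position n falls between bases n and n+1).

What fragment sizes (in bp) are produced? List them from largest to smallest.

1249, 528, 295, 237, 191, 105, 86 bp

Linear molecule, 6 cuts → 7 fragments:
  237 − 0 = 237 bp
  532 − 237 = 295 bp
  618 − 532 = 86 bp
  809 − 618 = 191 bp
  1337 − 809 = 528 bp
  1442 − 1337 = 105 bp
  2691 − 1442 = 1249 bp
Sorted largest to smallest: 1249, 528, 295, 237, 191, 105, 86 bp.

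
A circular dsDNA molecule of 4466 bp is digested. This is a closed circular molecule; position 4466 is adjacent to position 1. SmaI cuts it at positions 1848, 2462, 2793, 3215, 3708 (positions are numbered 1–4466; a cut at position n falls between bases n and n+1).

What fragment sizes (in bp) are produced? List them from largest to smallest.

2606, 614, 493, 422, 331 bp

Circular molecule, 5 cuts → 5 fragments:
  2462 − 1848 = 614 bp
  2793 − 2462 = 331 bp
  3215 − 2793 = 422 bp
  3708 − 3215 = 493 bp
  wrap: 4466 − 3708 + 1848 = 2606 bp
Sorted largest to smallest: 2606, 614, 493, 422, 331 bp.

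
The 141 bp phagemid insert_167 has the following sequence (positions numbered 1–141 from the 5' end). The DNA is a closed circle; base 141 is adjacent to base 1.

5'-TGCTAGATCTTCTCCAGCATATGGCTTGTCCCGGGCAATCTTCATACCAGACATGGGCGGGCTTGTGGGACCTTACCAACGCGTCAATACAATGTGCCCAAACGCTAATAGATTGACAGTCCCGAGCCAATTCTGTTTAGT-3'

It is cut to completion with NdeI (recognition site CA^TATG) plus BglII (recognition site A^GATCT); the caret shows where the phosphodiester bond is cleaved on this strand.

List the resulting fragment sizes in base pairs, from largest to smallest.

127, 14 bp

The NdeI site (CATATG) starts at position 18.
NdeI cuts after base 2 of each site, so after position 19.
The BglII site (AGATCT) starts at position 5.
BglII cuts after the first base of each site, so after position 5.
Combined cut positions: 5, 19.
Circular molecule, 2 cuts → 2 fragments:
  6–19 → 14 bp
  20–141 then 1–5 → 122 + 5 = 127 bp
Sorted largest to smallest: 127, 14 bp.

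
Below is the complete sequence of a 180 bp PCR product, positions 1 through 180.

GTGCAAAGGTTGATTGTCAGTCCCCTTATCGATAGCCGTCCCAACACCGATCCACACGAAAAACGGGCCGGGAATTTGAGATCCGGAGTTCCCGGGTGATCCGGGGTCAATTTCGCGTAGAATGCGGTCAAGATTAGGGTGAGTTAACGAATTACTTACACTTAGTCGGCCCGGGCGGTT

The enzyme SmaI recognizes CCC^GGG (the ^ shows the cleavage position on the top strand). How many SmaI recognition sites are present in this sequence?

CCCGGG occurs starting at positions 91, 170.
SmaI cuts at 2 sites.

2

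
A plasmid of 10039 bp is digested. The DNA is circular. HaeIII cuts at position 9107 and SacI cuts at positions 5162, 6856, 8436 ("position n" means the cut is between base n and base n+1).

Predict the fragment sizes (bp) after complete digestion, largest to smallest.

Combined cut positions (sorted): 5162, 6856, 8436, 9107.
Circular molecule, 4 cuts → 4 fragments:
  6856 − 5162 = 1694 bp
  8436 − 6856 = 1580 bp
  9107 − 8436 = 671 bp
  wrap: 10039 − 9107 + 5162 = 6094 bp
Sorted largest to smallest: 6094, 1694, 1580, 671 bp.

6094, 1694, 1580, 671 bp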